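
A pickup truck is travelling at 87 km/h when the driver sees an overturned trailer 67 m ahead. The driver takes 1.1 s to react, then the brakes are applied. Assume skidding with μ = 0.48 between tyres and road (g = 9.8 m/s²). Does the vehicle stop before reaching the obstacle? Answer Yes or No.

87 km/h ÷ 3.6 = 24.1667 m/s.
a = μg = 0.48 × 9.8 = 4.704 m/s².
Reaction distance = 24.1667 × 1.1 = 26.583 m.
Braking distance = v²/(2a) = 584.029 / 9.408 = 62.078 m.
Total stopping distance = 26.583 + 62.078 = 88.661 m, vs 67 m available — it cannot stop in time and overshoots by 88.661 − 67 = 21.661 m.

No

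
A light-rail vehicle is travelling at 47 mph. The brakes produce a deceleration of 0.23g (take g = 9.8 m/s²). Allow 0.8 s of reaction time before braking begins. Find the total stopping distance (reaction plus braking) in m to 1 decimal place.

47 mph × 0.44704 = 21.0109 m/s.
a = 0.23 × 9.8 = 2.254 m/s².
Reaction distance = v·t_r = 21.0109 × 0.8 = 16.809 m.
Braking distance = v²/(2a) = 21.0109² / (2 × 2.254) = 441.458 / 4.508 = 97.928 m.
Total = 16.809 + 97.928 = 114.737 m.

Total stopping distance ≈ 114.7 m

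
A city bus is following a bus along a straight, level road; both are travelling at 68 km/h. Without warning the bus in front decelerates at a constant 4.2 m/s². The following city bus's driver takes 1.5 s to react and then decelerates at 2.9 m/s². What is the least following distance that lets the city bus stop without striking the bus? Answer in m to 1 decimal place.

Minimum gap ≈ 47.4 m

68 km/h ÷ 3.6 = 18.8889 m/s.
Leader travels v²/(2a_L) = 356.791 / 8.400 = 42.475 m before stopping.
Follower covers v·t_r = 18.8889 × 1.5 = 28.333 m while reacting, then v²/(2a_F) = 356.791 / 5.800 = 61.516 m while braking, for a total of 28.333 + 61.516 = 89.849 m.
Since a_F ≤ a_L and the follower starts braking later, the follower is never slower than the leader, so the closest approach is when both have stopped.
Minimum gap = 89.849 − 42.475 = 47.374 m.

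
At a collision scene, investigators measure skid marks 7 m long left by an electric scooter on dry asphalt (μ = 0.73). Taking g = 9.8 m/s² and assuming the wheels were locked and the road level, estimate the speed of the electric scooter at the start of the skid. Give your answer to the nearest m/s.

Initial speed ≈ 10 m/s

Deceleration a = μg = 0.73 × 9.8 = 7.154 m/s².
v = √(2a·d) = √(2 × 7.154 × 7) = √100.156 = 10.0078 m/s.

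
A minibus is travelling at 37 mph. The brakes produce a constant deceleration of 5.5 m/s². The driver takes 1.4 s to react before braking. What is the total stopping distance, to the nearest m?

37 mph × 0.44704 = 16.5405 m/s.
Reaction distance = v·t_r = 16.5405 × 1.4 = 23.157 m.
Braking distance = v²/(2a) = 16.5405² / (2 × 5.500) = 273.588 / 11.000 = 24.872 m.
Total = 23.157 + 24.872 = 48.029 m.

Total stopping distance ≈ 48 m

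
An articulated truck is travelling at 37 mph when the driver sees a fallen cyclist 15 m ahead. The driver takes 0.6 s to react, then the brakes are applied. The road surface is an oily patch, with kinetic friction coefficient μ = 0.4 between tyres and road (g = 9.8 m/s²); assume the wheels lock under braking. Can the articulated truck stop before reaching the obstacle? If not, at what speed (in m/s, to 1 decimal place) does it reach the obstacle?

No — it strikes the obstacle at 15.3 m/s

37 mph × 0.44704 = 16.5405 m/s.
a = μg = 0.4 × 9.8 = 3.920 m/s².
Reaction distance = 16.5405 × 0.6 = 9.924 m.
Braking distance needed to stop: v²/(2a) = 273.588 / 7.840 = 34.896 m, so total needed = 9.924 + 34.896 = 44.820 m > 15 m — it cannot stop.
Distance remaining when braking begins: 15 − 9.924 = 5.076 m.
v² = v₀² − 2a·d = 273.588 − 2 × 3.920 × 5.076 = 233.792 m²/s².
v = √233.792 = 15.290 m/s.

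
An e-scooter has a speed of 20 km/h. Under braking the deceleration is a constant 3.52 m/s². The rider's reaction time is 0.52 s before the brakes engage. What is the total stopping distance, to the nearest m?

Total stopping distance ≈ 7 m

20 km/h ÷ 3.6 = 5.5556 m/s.
Reaction distance = v·t_r = 5.5556 × 0.52 = 2.889 m.
Braking distance = v²/(2a) = 5.5556² / (2 × 3.520) = 30.865 / 7.040 = 4.384 m.
Total = 2.889 + 4.384 = 7.273 m.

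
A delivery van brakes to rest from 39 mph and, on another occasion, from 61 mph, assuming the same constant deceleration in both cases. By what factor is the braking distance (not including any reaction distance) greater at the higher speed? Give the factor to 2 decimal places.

Braking distance d = v²/(2a), so with a fixed, d ∝ v².
Factor = (61/39)² = 1.5641² = 2.4464.

Factor ≈ 2.45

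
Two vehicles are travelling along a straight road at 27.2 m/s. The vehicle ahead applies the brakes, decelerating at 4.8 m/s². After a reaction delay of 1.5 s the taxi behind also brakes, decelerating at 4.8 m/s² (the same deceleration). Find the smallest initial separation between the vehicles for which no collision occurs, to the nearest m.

Minimum gap ≈ 41 m

Leader travels v²/(2a_L) = 739.840 / 9.600 = 77.067 m before stopping.
Follower covers v·t_r = 27.2000 × 1.5 = 40.800 m while reacting, then v²/(2a_F) = 739.840 / 9.600 = 77.067 m while braking, for a total of 40.800 + 77.067 = 117.867 m.
Since a_F ≤ a_L and the follower starts braking later, the follower is never slower than the leader, so the closest approach is when both have stopped.
Minimum gap = 117.867 − 77.067 = 40.800 m.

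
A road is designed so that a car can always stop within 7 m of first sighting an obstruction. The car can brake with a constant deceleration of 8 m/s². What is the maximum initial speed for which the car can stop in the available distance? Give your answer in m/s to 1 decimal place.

v²/(2a) = d ⇒ v = √(2 × 8.000 × 7) = √112.00 = 10.5830 m/s.

Maximum speed ≈ 10.6 m/s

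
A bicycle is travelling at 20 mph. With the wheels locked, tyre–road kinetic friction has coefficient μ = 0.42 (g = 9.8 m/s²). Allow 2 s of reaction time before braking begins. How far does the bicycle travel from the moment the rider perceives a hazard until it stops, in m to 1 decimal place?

Total stopping distance ≈ 27.6 m

20 mph × 0.44704 = 8.9408 m/s.
a = μg = 0.42 × 9.8 = 4.116 m/s².
Reaction distance = v·t_r = 8.9408 × 2 = 17.882 m.
Braking distance = v²/(2a) = 8.9408² / (2 × 4.116) = 79.938 / 8.232 = 9.711 m.
Total = 17.882 + 9.711 = 27.593 m.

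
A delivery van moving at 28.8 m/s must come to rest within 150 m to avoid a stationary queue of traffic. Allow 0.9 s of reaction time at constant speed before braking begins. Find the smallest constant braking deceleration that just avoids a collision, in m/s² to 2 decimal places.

Distance covered during reaction = 28.8000 × 0.9 = 25.920 m.
Distance available for braking: 150 − 25.920 = 124.080 m.
v² = 2a·d ⇒ a = v²/(2d) = 28.8000² / (2 × 124.080) = 829.440 / 248.160 = 3.3424 m/s².

Required deceleration ≈ 3.34 m/s²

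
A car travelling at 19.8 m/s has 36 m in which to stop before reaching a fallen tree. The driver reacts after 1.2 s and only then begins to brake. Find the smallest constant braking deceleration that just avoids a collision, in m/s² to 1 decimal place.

Required deceleration ≈ 16.0 m/s²

Distance covered during reaction = 19.8000 × 1.2 = 23.760 m.
Distance available for braking: 36 − 23.760 = 12.240 m.
v² = 2a·d ⇒ a = v²/(2d) = 19.8000² / (2 × 12.240) = 392.040 / 24.480 = 16.0147 m/s².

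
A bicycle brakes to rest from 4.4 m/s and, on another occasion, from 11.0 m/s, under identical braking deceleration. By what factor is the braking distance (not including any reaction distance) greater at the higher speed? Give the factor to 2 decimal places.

Braking distance d = v²/(2a), so with a fixed, d ∝ v².
Factor = (11.0/4.4)² = 2.5000² = 6.2500.

Factor ≈ 6.25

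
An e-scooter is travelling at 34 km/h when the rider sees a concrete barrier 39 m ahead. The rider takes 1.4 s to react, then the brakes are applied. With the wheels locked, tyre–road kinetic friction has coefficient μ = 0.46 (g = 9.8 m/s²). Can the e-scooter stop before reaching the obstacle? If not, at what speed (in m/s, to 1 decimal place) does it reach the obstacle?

Yes — it stops about 15.9 m short of the obstacle, so it never reaches it

34 km/h ÷ 3.6 = 9.4444 m/s.
a = μg = 0.46 × 9.8 = 4.508 m/s².
Reaction distance = 9.4444 × 1.4 = 13.222 m.
Braking distance = v²/(2a) = 89.197 / 9.016 = 9.893 m.
Total stopping distance = 13.222 + 9.893 = 23.115 m, vs 39 m available — it stops with 39 − 23.115 = 15.885 m to spare.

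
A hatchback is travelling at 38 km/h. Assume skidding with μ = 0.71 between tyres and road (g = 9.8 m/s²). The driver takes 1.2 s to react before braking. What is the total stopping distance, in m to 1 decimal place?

Total stopping distance ≈ 20.7 m

38 km/h ÷ 3.6 = 10.5556 m/s.
a = μg = 0.71 × 9.8 = 6.958 m/s².
Reaction distance = v·t_r = 10.5556 × 1.2 = 12.667 m.
Braking distance = v²/(2a) = 10.5556² / (2 × 6.958) = 111.421 / 13.916 = 8.007 m.
Total = 12.667 + 8.007 = 20.674 m.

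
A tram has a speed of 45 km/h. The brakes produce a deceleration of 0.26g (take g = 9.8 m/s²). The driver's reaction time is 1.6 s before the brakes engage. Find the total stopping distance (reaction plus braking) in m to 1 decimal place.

Total stopping distance ≈ 50.7 m

45 km/h ÷ 3.6 = 12.5000 m/s.
a = 0.26 × 9.8 = 2.548 m/s².
Reaction distance = v·t_r = 12.5000 × 1.6 = 20.000 m.
Braking distance = v²/(2a) = 12.5000² / (2 × 2.548) = 156.250 / 5.096 = 30.661 m.
Total = 20.000 + 30.661 = 50.661 m.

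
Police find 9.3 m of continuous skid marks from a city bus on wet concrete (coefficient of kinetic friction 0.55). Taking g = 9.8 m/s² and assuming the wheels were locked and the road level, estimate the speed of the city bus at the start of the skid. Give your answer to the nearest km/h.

Deceleration a = μg = 0.55 × 9.8 = 5.390 m/s².
v = √(2a·d) = √(2 × 5.390 × 9.3) = √100.254 = 10.0127 m/s.
= 10.0127 × 3.6 = 36.046 km/h.

Initial speed ≈ 36 km/h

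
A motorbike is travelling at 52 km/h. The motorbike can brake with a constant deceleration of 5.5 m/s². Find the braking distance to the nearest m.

52 km/h ÷ 3.6 = 14.4444 m/s.
Braking distance = v²/(2a) = 14.4444² / (2 × 5.500) = 208.641 / 11.000 = 18.967 m.

Braking distance ≈ 19 m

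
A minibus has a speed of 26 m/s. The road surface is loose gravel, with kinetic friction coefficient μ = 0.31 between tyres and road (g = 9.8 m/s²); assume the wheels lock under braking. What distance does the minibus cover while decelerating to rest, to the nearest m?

a = μg = 0.31 × 9.8 = 3.038 m/s².
Braking distance = v²/(2a) = 26.0000² / (2 × 3.038) = 676.000 / 6.076 = 111.257 m.

Braking distance ≈ 111 m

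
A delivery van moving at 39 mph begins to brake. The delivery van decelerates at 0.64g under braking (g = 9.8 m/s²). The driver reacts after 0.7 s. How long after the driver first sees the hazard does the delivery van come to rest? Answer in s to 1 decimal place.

Total time ≈ 3.5 s

39 mph × 0.44704 = 17.4346 m/s.
a = 0.64 × 9.8 = 6.272 m/s².
Braking time = v/a = 17.4346 / 6.272 = 2.780 s.
Total = 0.7 + 2.780 = 3.480 s.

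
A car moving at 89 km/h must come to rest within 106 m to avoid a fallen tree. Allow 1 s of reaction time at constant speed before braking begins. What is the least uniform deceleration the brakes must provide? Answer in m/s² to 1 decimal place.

Required deceleration ≈ 3.8 m/s²

89 km/h ÷ 3.6 = 24.7222 m/s.
Distance covered during reaction = 24.7222 × 1 = 24.722 m.
Distance available for braking: 106 − 24.722 = 81.278 m.
v² = 2a·d ⇒ a = v²/(2d) = 24.7222² / (2 × 81.278) = 611.187 / 162.556 = 3.7599 m/s².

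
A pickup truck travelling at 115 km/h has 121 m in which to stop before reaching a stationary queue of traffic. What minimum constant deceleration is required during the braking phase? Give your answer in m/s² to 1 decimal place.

Required deceleration ≈ 4.2 m/s²

115 km/h ÷ 3.6 = 31.9444 m/s.
v² = 2a·d ⇒ a = v²/(2d) = 31.9444² / (2 × 121.000) = 1020.445 / 242.000 = 4.2167 m/s².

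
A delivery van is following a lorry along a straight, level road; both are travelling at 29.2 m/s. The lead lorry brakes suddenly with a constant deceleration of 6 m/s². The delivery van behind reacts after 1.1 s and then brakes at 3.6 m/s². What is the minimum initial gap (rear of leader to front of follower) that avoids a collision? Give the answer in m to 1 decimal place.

Minimum gap ≈ 79.5 m

Leader travels v²/(2a_L) = 852.640 / 12.000 = 71.053 m before stopping.
Follower covers v·t_r = 29.2000 × 1.1 = 32.120 m while reacting, then v²/(2a_F) = 852.640 / 7.200 = 118.422 m while braking, for a total of 32.120 + 118.422 = 150.542 m.
Since a_F ≤ a_L and the follower starts braking later, the follower is never slower than the leader, so the closest approach is when both have stopped.
Minimum gap = 150.542 − 71.053 = 79.489 m.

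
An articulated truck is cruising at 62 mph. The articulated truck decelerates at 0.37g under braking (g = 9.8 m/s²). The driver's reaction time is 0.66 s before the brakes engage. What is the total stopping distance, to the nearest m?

Total stopping distance ≈ 124 m

62 mph × 0.44704 = 27.7165 m/s.
a = 0.37 × 9.8 = 3.626 m/s².
Reaction distance = v·t_r = 27.7165 × 0.66 = 18.293 m.
Braking distance = v²/(2a) = 27.7165² / (2 × 3.626) = 768.204 / 7.252 = 105.930 m.
Total = 18.293 + 105.930 = 124.223 m.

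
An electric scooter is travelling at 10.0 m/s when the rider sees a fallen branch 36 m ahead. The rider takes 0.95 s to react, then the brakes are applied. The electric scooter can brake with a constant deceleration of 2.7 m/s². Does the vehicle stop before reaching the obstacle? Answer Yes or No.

Yes

Reaction distance = 10.0000 × 0.95 = 9.500 m.
Braking distance = v²/(2a) = 100.000 / 5.400 = 18.519 m.
Total stopping distance = 9.500 + 18.519 = 28.019 m, vs 36 m available — it stops with 36 − 28.019 = 7.981 m to spare.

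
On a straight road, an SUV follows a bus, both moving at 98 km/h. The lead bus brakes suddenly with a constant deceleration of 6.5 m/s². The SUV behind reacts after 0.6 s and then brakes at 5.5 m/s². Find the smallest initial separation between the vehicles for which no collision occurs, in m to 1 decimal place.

Minimum gap ≈ 26.7 m

98 km/h ÷ 3.6 = 27.2222 m/s.
Leader travels v²/(2a_L) = 741.048 / 13.000 = 57.004 m before stopping.
Follower covers v·t_r = 27.2222 × 0.6 = 16.333 m while reacting, then v²/(2a_F) = 741.048 / 11.000 = 67.368 m while braking, for a total of 16.333 + 67.368 = 83.701 m.
Since a_F ≤ a_L and the follower starts braking later, the follower is never slower than the leader, so the closest approach is when both have stopped.
Minimum gap = 83.701 − 57.004 = 26.697 m.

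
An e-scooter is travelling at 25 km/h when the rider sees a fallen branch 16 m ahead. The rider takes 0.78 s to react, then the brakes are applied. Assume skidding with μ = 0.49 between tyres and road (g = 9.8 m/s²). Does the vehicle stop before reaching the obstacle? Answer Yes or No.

Yes

25 km/h ÷ 3.6 = 6.9444 m/s.
a = μg = 0.49 × 9.8 = 4.802 m/s².
Reaction distance = 6.9444 × 0.78 = 5.417 m.
Braking distance = v²/(2a) = 48.225 / 9.604 = 5.021 m.
Total stopping distance = 5.417 + 5.021 = 10.438 m, vs 16 m available — it stops with 16 − 10.438 = 5.562 m to spare.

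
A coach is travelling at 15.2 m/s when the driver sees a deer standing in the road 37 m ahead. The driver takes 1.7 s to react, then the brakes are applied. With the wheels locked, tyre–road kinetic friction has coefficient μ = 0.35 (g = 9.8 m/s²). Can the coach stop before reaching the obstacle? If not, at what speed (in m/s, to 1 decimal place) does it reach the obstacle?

a = μg = 0.35 × 9.8 = 3.430 m/s².
Reaction distance = 15.2000 × 1.7 = 25.840 m.
Braking distance needed to stop: v²/(2a) = 231.040 / 6.860 = 33.679 m, so total needed = 25.840 + 33.679 = 59.519 m > 37 m — it cannot stop.
Distance remaining when braking begins: 37 − 25.840 = 11.160 m.
v² = v₀² − 2a·d = 231.040 − 2 × 3.430 × 11.160 = 154.482 m²/s².
v = √154.482 = 12.429 m/s.

No — it strikes the obstacle at 12.4 m/s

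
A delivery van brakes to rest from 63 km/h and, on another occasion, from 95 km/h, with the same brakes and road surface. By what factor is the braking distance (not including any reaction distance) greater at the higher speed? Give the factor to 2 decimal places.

Factor ≈ 2.27

Braking distance d = v²/(2a), so with a fixed, d ∝ v².
Factor = (95/63)² = 1.5079² = 2.2738.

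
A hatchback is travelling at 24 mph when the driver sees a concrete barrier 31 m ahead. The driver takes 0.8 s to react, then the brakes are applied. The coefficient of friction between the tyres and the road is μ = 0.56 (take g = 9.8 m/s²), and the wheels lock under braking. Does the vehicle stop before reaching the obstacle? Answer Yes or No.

24 mph × 0.44704 = 10.7290 m/s.
a = μg = 0.56 × 9.8 = 5.488 m/s².
Reaction distance = 10.7290 × 0.8 = 8.583 m.
Braking distance = v²/(2a) = 115.111 / 10.976 = 10.488 m.
Total stopping distance = 8.583 + 10.488 = 19.071 m, vs 31 m available — it stops with 31 − 19.071 = 11.929 m to spare.

Yes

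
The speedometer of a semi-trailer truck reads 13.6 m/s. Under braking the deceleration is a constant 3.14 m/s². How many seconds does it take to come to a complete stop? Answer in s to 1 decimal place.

Braking time ≈ 4.3 s

Braking time = v/a = 13.6000 / 3.140 = 4.331 s.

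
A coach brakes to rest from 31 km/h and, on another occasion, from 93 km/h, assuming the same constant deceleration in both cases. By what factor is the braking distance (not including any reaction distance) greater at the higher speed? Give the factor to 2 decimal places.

Factor ≈ 9.00

Braking distance d = v²/(2a), so with a fixed, d ∝ v².
Factor = (93/31)² = 3.0000² = 9.0000.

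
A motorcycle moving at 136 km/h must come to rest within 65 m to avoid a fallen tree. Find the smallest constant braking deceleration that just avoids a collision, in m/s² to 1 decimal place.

136 km/h ÷ 3.6 = 37.7778 m/s.
v² = 2a·d ⇒ a = v²/(2d) = 37.7778² / (2 × 65.000) = 1427.162 / 130.000 = 10.9782 m/s².

Required deceleration ≈ 11.0 m/s²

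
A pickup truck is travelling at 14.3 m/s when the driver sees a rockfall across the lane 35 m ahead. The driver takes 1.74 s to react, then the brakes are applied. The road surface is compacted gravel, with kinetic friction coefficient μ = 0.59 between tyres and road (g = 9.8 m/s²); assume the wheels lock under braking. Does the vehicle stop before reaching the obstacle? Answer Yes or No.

No

a = μg = 0.59 × 9.8 = 5.782 m/s².
Reaction distance = 14.3000 × 1.74 = 24.882 m.
Braking distance = v²/(2a) = 204.490 / 11.564 = 17.683 m.
Total stopping distance = 24.882 + 17.683 = 42.565 m, vs 35 m available — it cannot stop in time and overshoots by 42.565 − 35 = 7.565 m.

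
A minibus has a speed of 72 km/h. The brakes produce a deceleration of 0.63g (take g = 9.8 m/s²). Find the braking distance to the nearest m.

Braking distance ≈ 32 m

72 km/h ÷ 3.6 = 20.0000 m/s.
a = 0.63 × 9.8 = 6.174 m/s².
Braking distance = v²/(2a) = 20.0000² / (2 × 6.174) = 400.000 / 12.348 = 32.394 m.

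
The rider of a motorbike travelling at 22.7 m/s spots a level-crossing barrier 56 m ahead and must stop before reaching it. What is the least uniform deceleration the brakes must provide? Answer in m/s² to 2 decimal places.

v² = 2a·d ⇒ a = v²/(2d) = 22.7000² / (2 × 56.000) = 515.290 / 112.000 = 4.6008 m/s².

Required deceleration ≈ 4.60 m/s²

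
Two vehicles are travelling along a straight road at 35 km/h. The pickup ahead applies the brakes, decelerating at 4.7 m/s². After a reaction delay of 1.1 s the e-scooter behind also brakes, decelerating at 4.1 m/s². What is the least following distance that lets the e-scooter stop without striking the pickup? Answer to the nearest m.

Minimum gap ≈ 12 m

35 km/h ÷ 3.6 = 9.7222 m/s.
Leader travels v²/(2a_L) = 94.521 / 9.400 = 10.055 m before stopping.
Follower covers v·t_r = 9.7222 × 1.1 = 10.694 m while reacting, then v²/(2a_F) = 94.521 / 8.200 = 11.527 m while braking, for a total of 10.694 + 11.527 = 22.221 m.
Since a_F ≤ a_L and the follower starts braking later, the follower is never slower than the leader, so the closest approach is when both have stopped.
Minimum gap = 22.221 − 10.055 = 12.166 m.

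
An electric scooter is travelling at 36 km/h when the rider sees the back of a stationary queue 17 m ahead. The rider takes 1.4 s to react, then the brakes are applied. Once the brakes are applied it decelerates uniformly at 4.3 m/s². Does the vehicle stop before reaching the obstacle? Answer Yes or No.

No

36 km/h ÷ 3.6 = 10.0000 m/s.
Reaction distance = 10.0000 × 1.4 = 14.000 m.
Braking distance = v²/(2a) = 100.000 / 8.600 = 11.628 m.
Total stopping distance = 14.000 + 11.628 = 25.628 m, vs 17 m available — it cannot stop in time and overshoots by 25.628 − 17 = 8.628 m.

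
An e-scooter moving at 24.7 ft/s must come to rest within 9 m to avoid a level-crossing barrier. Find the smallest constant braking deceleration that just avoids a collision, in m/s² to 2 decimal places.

24.7 ft/s × 0.3048 = 7.5286 m/s.
v² = 2a·d ⇒ a = v²/(2d) = 7.5286² / (2 × 9.000) = 56.680 / 18.000 = 3.1489 m/s².

Required deceleration ≈ 3.15 m/s²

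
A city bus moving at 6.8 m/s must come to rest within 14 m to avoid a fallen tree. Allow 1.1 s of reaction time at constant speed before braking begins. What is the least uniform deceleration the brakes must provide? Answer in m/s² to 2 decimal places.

Distance covered during reaction = 6.8000 × 1.1 = 7.480 m.
Distance available for braking: 14 − 7.480 = 6.520 m.
v² = 2a·d ⇒ a = v²/(2d) = 6.8000² / (2 × 6.520) = 46.240 / 13.040 = 3.5460 m/s².

Required deceleration ≈ 3.55 m/s²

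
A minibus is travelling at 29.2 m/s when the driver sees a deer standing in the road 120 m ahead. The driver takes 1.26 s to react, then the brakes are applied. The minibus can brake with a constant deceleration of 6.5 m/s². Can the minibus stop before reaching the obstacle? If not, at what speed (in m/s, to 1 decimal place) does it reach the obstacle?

Yes — it stops about 17.6 m short of the obstacle, so it never reaches it

Reaction distance = 29.2000 × 1.26 = 36.792 m.
Braking distance = v²/(2a) = 852.640 / 13.000 = 65.588 m.
Total stopping distance = 36.792 + 65.588 = 102.380 m, vs 120 m available — it stops with 120 − 102.380 = 17.620 m to spare.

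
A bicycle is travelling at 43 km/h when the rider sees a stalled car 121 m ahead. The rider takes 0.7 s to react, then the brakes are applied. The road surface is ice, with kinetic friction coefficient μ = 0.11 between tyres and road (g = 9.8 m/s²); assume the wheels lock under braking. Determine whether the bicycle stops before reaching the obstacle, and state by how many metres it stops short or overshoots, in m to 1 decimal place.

43 km/h ÷ 3.6 = 11.9444 m/s.
a = μg = 0.11 × 9.8 = 1.078 m/s².
Reaction distance = 11.9444 × 0.7 = 8.361 m.
Braking distance = v²/(2a) = 142.669 / 2.156 = 66.173 m.
Total stopping distance = 8.361 + 66.173 = 74.534 m, vs 121 m available — it stops with 121 − 74.534 = 46.466 m to spare.

Yes — it stops 46.5 m short of the obstacle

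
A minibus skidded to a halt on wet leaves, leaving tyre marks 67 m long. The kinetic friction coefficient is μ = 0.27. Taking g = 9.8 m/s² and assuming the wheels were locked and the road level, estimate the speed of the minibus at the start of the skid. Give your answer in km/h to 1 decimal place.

Deceleration a = μg = 0.27 × 9.8 = 2.646 m/s².
v = √(2a·d) = √(2 × 2.646 × 67) = √354.564 = 18.8299 m/s.
= 18.8299 × 3.6 = 67.788 km/h.

Initial speed ≈ 67.8 km/h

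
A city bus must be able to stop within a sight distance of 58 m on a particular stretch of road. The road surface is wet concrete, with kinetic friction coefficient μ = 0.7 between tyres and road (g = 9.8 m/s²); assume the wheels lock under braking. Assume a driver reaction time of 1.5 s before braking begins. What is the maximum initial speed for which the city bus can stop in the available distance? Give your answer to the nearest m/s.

Maximum speed ≈ 20 m/s

a = μg = 0.7 × 9.8 = 6.860 m/s².
Stopping distance: v·t_r + v²/(2a) = 58 with t_r = 1.5 s and a = 6.860 m/s².
So v² + 20.580 v − 795.76 = 0.
Positive root: v = −a·t_r + √((a·t_r)² + 2a·d) = −10.290 + √(105.884 + 795.76) = 19.7374 m/s.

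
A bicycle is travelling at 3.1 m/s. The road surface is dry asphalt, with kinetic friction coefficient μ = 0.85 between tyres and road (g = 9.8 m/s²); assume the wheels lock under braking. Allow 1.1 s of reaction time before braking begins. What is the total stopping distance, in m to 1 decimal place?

a = μg = 0.85 × 9.8 = 8.330 m/s².
Reaction distance = v·t_r = 3.1000 × 1.1 = 3.410 m.
Braking distance = v²/(2a) = 3.1000² / (2 × 8.330) = 9.610 / 16.660 = 0.577 m.
Total = 3.410 + 0.577 = 3.987 m.

Total stopping distance ≈ 4.0 m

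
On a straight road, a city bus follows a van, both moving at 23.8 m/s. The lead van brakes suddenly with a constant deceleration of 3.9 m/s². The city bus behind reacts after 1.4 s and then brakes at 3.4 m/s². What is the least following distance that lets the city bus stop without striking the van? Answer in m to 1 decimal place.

Minimum gap ≈ 44.0 m

Leader travels v²/(2a_L) = 566.440 / 7.800 = 72.621 m before stopping.
Follower covers v·t_r = 23.8000 × 1.4 = 33.320 m while reacting, then v²/(2a_F) = 566.440 / 6.800 = 83.300 m while braking, for a total of 33.320 + 83.300 = 116.620 m.
Since a_F ≤ a_L and the follower starts braking later, the follower is never slower than the leader, so the closest approach is when both have stopped.
Minimum gap = 116.620 − 72.621 = 43.999 m.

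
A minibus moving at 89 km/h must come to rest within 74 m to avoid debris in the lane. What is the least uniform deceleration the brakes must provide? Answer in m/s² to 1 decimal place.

89 km/h ÷ 3.6 = 24.7222 m/s.
v² = 2a·d ⇒ a = v²/(2d) = 24.7222² / (2 × 74.000) = 611.187 / 148.000 = 4.1296 m/s².

Required deceleration ≈ 4.1 m/s²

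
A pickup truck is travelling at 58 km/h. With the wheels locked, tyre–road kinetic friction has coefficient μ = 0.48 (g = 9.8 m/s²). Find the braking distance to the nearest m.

58 km/h ÷ 3.6 = 16.1111 m/s.
a = μg = 0.48 × 9.8 = 4.704 m/s².
Braking distance = v²/(2a) = 16.1111² / (2 × 4.704) = 259.568 / 9.408 = 27.590 m.

Braking distance ≈ 28 m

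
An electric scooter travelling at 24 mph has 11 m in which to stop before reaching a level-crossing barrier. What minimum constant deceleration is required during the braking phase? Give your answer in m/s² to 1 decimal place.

24 mph × 0.44704 = 10.7290 m/s.
v² = 2a·d ⇒ a = v²/(2d) = 10.7290² / (2 × 11.000) = 115.111 / 22.000 = 5.2323 m/s².

Required deceleration ≈ 5.2 m/s²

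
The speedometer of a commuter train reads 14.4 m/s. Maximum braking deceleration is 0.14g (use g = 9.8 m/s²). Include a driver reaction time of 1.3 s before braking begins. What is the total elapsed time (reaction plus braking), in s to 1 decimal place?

a = 0.14 × 9.8 = 1.372 m/s².
Braking time = v/a = 14.4000 / 1.372 = 10.496 s.
Total = 1.3 + 10.496 = 11.796 s.

Total time ≈ 11.8 s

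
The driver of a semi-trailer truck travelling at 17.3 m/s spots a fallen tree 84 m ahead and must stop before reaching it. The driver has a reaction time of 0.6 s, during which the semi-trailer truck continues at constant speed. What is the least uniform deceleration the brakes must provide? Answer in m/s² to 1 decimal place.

Required deceleration ≈ 2.0 m/s²

Distance covered during reaction = 17.3000 × 0.6 = 10.380 m.
Distance available for braking: 84 − 10.380 = 73.620 m.
v² = 2a·d ⇒ a = v²/(2d) = 17.3000² / (2 × 73.620) = 299.290 / 147.240 = 2.0327 m/s².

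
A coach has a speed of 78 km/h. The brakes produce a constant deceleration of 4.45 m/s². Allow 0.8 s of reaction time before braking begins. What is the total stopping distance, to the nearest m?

Total stopping distance ≈ 70 m

78 km/h ÷ 3.6 = 21.6667 m/s.
Reaction distance = v·t_r = 21.6667 × 0.8 = 17.333 m.
Braking distance = v²/(2a) = 21.6667² / (2 × 4.450) = 469.446 / 8.900 = 52.747 m.
Total = 17.333 + 52.747 = 70.080 m.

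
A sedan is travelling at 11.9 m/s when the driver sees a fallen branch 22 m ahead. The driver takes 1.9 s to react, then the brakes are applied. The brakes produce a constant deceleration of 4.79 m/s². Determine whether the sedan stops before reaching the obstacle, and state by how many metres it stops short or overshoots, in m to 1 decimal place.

Reaction distance = 11.9000 × 1.9 = 22.610 m.
Braking distance = v²/(2a) = 141.610 / 9.580 = 14.782 m.
Total stopping distance = 22.610 + 14.782 = 37.392 m, vs 22 m available — it cannot stop in time and overshoots by 37.392 − 22 = 15.392 m.

No — it overshoots by 15.4 m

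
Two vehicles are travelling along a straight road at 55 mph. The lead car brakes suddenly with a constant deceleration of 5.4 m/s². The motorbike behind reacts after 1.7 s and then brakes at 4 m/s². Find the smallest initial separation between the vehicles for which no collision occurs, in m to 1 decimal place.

55 mph × 0.44704 = 24.5872 m/s.
Leader travels v²/(2a_L) = 604.530 / 10.800 = 55.975 m before stopping.
Follower covers v·t_r = 24.5872 × 1.7 = 41.798 m while reacting, then v²/(2a_F) = 604.530 / 8.000 = 75.566 m while braking, for a total of 41.798 + 75.566 = 117.364 m.
Since a_F ≤ a_L and the follower starts braking later, the follower is never slower than the leader, so the closest approach is when both have stopped.
Minimum gap = 117.364 − 55.975 = 61.389 m.

Minimum gap ≈ 61.4 m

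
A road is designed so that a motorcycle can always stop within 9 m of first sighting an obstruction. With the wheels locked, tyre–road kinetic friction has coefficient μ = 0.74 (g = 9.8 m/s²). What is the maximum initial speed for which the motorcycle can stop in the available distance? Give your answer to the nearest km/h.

a = μg = 0.74 × 9.8 = 7.252 m/s².
v²/(2a) = d ⇒ v = √(2 × 7.252 × 9) = √130.54 = 11.4254 m/s.
11.4254 m/s × 3.6 = 41.131 km/h.

Maximum speed ≈ 41 km/h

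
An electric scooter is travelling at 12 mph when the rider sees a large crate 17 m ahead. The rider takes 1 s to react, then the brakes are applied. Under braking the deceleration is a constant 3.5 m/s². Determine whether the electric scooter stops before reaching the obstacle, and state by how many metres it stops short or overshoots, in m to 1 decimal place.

Yes — it stops 7.5 m short of the obstacle

12 mph × 0.44704 = 5.3645 m/s.
Reaction distance = 5.3645 × 1 = 5.364 m.
Braking distance = v²/(2a) = 28.778 / 7.000 = 4.111 m.
Total stopping distance = 5.364 + 4.111 = 9.475 m, vs 17 m available — it stops with 17 − 9.475 = 7.525 m to spare.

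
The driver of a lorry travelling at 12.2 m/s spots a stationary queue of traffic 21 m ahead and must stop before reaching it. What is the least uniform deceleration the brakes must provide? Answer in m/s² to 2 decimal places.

Required deceleration ≈ 3.54 m/s²

v² = 2a·d ⇒ a = v²/(2d) = 12.2000² / (2 × 21.000) = 148.840 / 42.000 = 3.5438 m/s².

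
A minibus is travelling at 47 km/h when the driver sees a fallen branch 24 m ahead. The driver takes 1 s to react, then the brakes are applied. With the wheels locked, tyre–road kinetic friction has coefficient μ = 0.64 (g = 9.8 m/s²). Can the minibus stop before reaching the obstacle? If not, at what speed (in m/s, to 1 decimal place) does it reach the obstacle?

47 km/h ÷ 3.6 = 13.0556 m/s.
a = μg = 0.64 × 9.8 = 6.272 m/s².
Reaction distance = 13.0556 × 1 = 13.056 m.
Braking distance needed to stop: v²/(2a) = 170.449 / 12.544 = 13.588 m, so total needed = 13.056 + 13.588 = 26.644 m > 24 m — it cannot stop.
Distance remaining when braking begins: 24 − 13.056 = 10.944 m.
v² = v₀² − 2a·d = 170.449 − 2 × 6.272 × 10.944 = 33.167 m²/s².
v = √33.167 = 5.759 m/s.

No — it strikes the obstacle at 5.8 m/s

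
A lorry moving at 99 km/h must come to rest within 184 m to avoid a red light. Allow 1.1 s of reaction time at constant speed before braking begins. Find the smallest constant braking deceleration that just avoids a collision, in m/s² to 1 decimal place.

Required deceleration ≈ 2.5 m/s²

99 km/h ÷ 3.6 = 27.5000 m/s.
Distance covered during reaction = 27.5000 × 1.1 = 30.250 m.
Distance available for braking: 184 − 30.250 = 153.750 m.
v² = 2a·d ⇒ a = v²/(2d) = 27.5000² / (2 × 153.750) = 756.250 / 307.500 = 2.4593 m/s².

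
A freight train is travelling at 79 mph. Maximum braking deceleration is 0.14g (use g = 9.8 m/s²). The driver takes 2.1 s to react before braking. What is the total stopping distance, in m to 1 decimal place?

Total stopping distance ≈ 528.7 m

79 mph × 0.44704 = 35.3162 m/s.
a = 0.14 × 9.8 = 1.372 m/s².
Reaction distance = v·t_r = 35.3162 × 2.1 = 74.164 m.
Braking distance = v²/(2a) = 35.3162² / (2 × 1.372) = 1247.234 / 2.744 = 454.531 m.
Total = 74.164 + 454.531 = 528.695 m.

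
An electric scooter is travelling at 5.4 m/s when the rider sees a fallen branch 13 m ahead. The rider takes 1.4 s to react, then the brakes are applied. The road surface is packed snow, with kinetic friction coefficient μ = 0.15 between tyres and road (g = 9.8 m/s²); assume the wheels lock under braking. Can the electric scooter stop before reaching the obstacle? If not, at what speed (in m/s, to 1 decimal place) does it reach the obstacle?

a = μg = 0.15 × 9.8 = 1.470 m/s².
Reaction distance = 5.4000 × 1.4 = 7.560 m.
Braking distance needed to stop: v²/(2a) = 29.160 / 2.940 = 9.918 m, so total needed = 7.560 + 9.918 = 17.478 m > 13 m — it cannot stop.
Distance remaining when braking begins: 13 − 7.560 = 5.440 m.
v² = v₀² − 2a·d = 29.160 − 2 × 1.470 × 5.440 = 13.166 m²/s².
v = √13.166 = 3.628 m/s.

No — it strikes the obstacle at 3.6 m/s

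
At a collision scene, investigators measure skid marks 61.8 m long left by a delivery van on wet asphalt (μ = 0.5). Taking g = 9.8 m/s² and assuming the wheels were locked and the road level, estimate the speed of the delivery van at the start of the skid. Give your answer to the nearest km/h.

Initial speed ≈ 89 km/h

Deceleration a = μg = 0.5 × 9.8 = 4.900 m/s².
v = √(2a·d) = √(2 × 4.900 × 61.8) = √605.640 = 24.6098 m/s.
= 24.6098 × 3.6 = 88.595 km/h.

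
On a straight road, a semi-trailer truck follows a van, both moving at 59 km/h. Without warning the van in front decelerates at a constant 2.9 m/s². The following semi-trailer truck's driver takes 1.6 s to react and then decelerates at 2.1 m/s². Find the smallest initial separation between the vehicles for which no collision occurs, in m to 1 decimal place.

Minimum gap ≈ 43.9 m

59 km/h ÷ 3.6 = 16.3889 m/s.
Leader travels v²/(2a_L) = 268.596 / 5.800 = 46.310 m before stopping.
Follower covers v·t_r = 16.3889 × 1.6 = 26.222 m while reacting, then v²/(2a_F) = 268.596 / 4.200 = 63.951 m while braking, for a total of 26.222 + 63.951 = 90.173 m.
Since a_F ≤ a_L and the follower starts braking later, the follower is never slower than the leader, so the closest approach is when both have stopped.
Minimum gap = 90.173 − 46.310 = 43.863 m.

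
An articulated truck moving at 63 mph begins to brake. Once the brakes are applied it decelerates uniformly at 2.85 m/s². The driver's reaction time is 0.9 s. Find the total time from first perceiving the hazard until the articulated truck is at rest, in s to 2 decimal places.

Total time ≈ 10.78 s

63 mph × 0.44704 = 28.1635 m/s.
Braking time = v/a = 28.1635 / 2.850 = 9.882 s.
Total = 0.9 + 9.882 = 10.782 s.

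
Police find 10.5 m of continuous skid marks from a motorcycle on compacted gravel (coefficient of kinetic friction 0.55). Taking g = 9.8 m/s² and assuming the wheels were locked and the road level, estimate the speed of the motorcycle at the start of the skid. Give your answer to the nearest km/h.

Initial speed ≈ 38 km/h

Deceleration a = μg = 0.55 × 9.8 = 5.390 m/s².
v = √(2a·d) = √(2 × 5.390 × 10.5) = √113.190 = 10.6391 m/s.
= 10.6391 × 3.6 = 38.301 km/h.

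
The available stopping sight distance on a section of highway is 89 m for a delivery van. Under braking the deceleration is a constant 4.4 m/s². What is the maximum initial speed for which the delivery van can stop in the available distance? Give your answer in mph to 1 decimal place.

v²/(2a) = d ⇒ v = √(2 × 4.400 × 89) = √783.20 = 27.9857 m/s.
27.9857 m/s ÷ 0.44704 = 62.602 mph.

Maximum speed ≈ 62.6 mph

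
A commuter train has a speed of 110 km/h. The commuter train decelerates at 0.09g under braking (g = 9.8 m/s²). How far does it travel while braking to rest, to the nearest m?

Braking distance ≈ 529 m

110 km/h ÷ 3.6 = 30.5556 m/s.
a = 0.09 × 9.8 = 0.882 m/s².
Braking distance = v²/(2a) = 30.5556² / (2 × 0.882) = 933.645 / 1.764 = 529.277 m.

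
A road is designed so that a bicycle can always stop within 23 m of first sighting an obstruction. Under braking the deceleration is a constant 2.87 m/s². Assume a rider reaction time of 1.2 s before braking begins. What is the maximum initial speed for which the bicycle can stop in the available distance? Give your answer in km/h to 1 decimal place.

Maximum speed ≈ 30.8 km/h

Stopping distance: v·t_r + v²/(2a) = 23 with t_r = 1.2 s and a = 2.870 m/s².
So v² + 6.888 v − 132.02 = 0.
Positive root: v = −a·t_r + √((a·t_r)² + 2a·d) = −3.444 + √(11.861 + 132.02) = 8.5510 m/s.
8.5510 m/s × 3.6 = 30.784 km/h.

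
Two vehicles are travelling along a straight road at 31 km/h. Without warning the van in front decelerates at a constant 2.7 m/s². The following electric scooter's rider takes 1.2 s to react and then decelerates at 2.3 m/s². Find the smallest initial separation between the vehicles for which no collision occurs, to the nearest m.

31 km/h ÷ 3.6 = 8.6111 m/s.
Leader travels v²/(2a_L) = 74.151 / 5.400 = 13.732 m before stopping.
Follower covers v·t_r = 8.6111 × 1.2 = 10.333 m while reacting, then v²/(2a_F) = 74.151 / 4.600 = 16.120 m while braking, for a total of 10.333 + 16.120 = 26.453 m.
Since a_F ≤ a_L and the follower starts braking later, the follower is never slower than the leader, so the closest approach is when both have stopped.
Minimum gap = 26.453 − 13.732 = 12.721 m.

Minimum gap ≈ 13 m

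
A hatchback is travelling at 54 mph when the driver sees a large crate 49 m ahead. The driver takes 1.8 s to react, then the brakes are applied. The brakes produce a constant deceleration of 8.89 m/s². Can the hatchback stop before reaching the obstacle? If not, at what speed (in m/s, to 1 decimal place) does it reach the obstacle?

54 mph × 0.44704 = 24.1402 m/s.
Reaction distance = 24.1402 × 1.8 = 43.452 m.
Braking distance needed to stop: v²/(2a) = 582.749 / 17.780 = 32.776 m, so total needed = 43.452 + 32.776 = 76.228 m > 49 m — it cannot stop.
Distance remaining when braking begins: 49 − 43.452 = 5.548 m.
v² = v₀² − 2a·d = 582.749 − 2 × 8.890 × 5.548 = 484.106 m²/s².
v = √484.106 = 22.002 m/s.

No — it strikes the obstacle at 22.0 m/s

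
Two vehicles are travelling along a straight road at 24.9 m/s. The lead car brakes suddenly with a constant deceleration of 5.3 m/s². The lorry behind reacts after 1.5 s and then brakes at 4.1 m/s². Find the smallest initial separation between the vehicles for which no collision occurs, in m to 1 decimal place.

Minimum gap ≈ 54.5 m

Leader travels v²/(2a_L) = 620.010 / 10.600 = 58.492 m before stopping.
Follower covers v·t_r = 24.9000 × 1.5 = 37.350 m while reacting, then v²/(2a_F) = 620.010 / 8.200 = 75.611 m while braking, for a total of 37.350 + 75.611 = 112.961 m.
Since a_F ≤ a_L and the follower starts braking later, the follower is never slower than the leader, so the closest approach is when both have stopped.
Minimum gap = 112.961 − 58.492 = 54.469 m.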